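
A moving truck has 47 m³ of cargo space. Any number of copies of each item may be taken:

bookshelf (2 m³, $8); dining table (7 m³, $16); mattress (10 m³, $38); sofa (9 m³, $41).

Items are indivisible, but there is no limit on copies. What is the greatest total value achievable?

$213

Best value-per-unit is sofa at 41/9; filling with it alone gives 5×41 = 205.
Optimal mix: 1×bookshelf + 5×sofa → volume 47, value 213.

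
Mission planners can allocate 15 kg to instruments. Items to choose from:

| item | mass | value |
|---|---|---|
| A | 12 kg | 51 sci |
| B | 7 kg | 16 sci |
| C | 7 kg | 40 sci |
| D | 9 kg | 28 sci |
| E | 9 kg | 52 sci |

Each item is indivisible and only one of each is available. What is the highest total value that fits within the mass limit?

This is a 0/1 knapsack; check combinations near the capacity.
- B+C: mass 7+7=14, value 16+40=56
- E: mass 9, value 52
- A: mass 12, value 51
- C: mass 7, value 40
- D: mass 9, value 28
Best: 56 sci.

56 sci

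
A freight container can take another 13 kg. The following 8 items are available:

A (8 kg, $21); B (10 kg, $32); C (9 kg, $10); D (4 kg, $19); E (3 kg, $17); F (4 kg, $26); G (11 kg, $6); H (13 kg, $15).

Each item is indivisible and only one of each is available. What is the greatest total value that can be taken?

$62

This is a 0/1 knapsack; check combinations near the capacity.
- D+E+F: weight 4+3+4=11, value 19+17+26=62
- B+E: weight 10+3=13, value 32+17=49
- A+F: weight 8+4=12, value 21+26=47
- D+F: weight 4+4=8, value 19+26=45
- E+F: weight 3+4=7, value 17+26=43
Best: $62.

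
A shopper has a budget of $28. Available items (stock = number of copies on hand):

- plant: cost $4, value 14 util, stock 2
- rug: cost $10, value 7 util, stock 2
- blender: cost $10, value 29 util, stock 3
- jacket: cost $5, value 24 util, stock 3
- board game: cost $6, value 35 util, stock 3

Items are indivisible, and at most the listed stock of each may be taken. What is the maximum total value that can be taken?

Best selections within cost 28 and stock limits:
- 2×jacket + 3×board game: cost 28, value 153
- 1×plant + 1×jacket + 3×board game: cost 27, value 143
Best: 153 util.

153 util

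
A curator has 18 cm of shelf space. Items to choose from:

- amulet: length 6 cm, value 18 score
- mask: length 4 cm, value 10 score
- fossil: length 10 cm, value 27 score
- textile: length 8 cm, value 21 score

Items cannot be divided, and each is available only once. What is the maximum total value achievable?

49 score

This is a 0/1 knapsack; check combinations near the capacity.
- amulet+mask+textile: length 6+4+8=18, value 18+10+21=49
- fossil+textile: length 10+8=18, value 27+21=48
- amulet+fossil: length 6+10=16, value 18+27=45
- amulet+textile: length 6+8=14, value 18+21=39
- mask+fossil: length 4+10=14, value 10+27=37
Best: 49 score.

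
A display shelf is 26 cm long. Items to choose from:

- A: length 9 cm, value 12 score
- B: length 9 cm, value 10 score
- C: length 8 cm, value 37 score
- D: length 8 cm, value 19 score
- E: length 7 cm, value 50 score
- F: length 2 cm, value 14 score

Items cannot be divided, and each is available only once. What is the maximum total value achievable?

120 score

This is a 0/1 knapsack; check combinations near the capacity.
- C+D+E+F: length 8+8+7+2=25, value 37+19+50+14=120
- A+C+E+F: length 9+8+7+2=26, value 12+37+50+14=113
- B+C+E+F: length 9+8+7+2=26, value 10+37+50+14=111
- C+D+E: length 8+8+7=23, value 37+19+50=106
Best: 120 score.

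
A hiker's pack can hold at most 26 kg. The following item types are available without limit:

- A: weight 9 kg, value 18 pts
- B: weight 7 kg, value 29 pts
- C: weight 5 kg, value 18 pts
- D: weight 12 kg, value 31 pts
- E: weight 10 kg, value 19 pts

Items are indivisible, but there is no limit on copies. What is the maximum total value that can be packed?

105 pts

Best value-per-unit is B at 29/7; filling with it alone gives 3×29 = 87.
Optimal mix: 3×B + 1×C → weight 26, value 105.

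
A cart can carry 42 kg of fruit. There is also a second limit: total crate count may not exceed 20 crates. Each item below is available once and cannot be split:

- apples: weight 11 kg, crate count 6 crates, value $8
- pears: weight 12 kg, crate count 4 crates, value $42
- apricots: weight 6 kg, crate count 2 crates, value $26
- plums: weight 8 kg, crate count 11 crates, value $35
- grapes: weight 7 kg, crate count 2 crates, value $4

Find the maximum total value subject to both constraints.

$107

Feasible sets respecting both limits:
- pears+apricots+plums+grapes: weight 33, crate count 19, value 107
- pears+apricots+plums: weight 26, crate count 17, value 103
- pears+plums+grapes: weight 27, crate count 17, value 81
- apples+pears+apricots+grapes: weight 36, crate count 14, value 80
Best: $107.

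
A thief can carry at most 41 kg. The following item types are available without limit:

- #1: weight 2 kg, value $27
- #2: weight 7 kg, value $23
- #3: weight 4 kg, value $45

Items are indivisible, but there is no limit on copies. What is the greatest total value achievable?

Best value-per-unit is #1 at 27/2, and filling with it alone uses weight 20×2=40. No mix of the others beats 20×27 = 540.

$540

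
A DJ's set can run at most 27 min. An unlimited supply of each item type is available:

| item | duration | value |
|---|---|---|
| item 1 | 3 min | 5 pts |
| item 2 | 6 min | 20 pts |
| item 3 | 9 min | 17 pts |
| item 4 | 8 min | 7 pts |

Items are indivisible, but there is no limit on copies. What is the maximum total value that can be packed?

85 pts

Best value-per-unit is item 2 at 20/6; filling with it alone gives 4×20 = 80.
Optimal mix: 1×item 1 + 4×item 2 → duration 27, value 85.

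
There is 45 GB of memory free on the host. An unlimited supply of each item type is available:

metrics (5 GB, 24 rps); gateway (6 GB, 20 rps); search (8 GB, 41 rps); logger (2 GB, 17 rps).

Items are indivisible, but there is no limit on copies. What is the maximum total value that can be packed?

Best value-per-unit is logger at 17/2, and filling with it alone uses memory 22×2=44. No mix of the others beats 22×17 = 374.

374 rps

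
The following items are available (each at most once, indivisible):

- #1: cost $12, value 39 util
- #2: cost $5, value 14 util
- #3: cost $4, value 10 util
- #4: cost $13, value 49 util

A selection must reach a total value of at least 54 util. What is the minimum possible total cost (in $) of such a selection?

Subsets with value ≥ 54, sorted by total cost:
- #3+#4: cost 17, value 59
- #2+#4: cost 18, value 63
- #1+#2+#3: cost 21, value 63
Minimum cost: 17 $.

17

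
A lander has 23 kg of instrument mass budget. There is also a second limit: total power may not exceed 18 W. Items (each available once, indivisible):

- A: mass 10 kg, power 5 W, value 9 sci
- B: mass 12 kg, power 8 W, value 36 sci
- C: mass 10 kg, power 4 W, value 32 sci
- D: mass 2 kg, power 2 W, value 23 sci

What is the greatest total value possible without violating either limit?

Feasible sets respecting both limits:
- B+C: mass 22, power 12, value 68
- A+C+D: mass 22, power 11, value 64
- B+D: mass 14, power 10, value 59
Best: 68 sci.

68 sci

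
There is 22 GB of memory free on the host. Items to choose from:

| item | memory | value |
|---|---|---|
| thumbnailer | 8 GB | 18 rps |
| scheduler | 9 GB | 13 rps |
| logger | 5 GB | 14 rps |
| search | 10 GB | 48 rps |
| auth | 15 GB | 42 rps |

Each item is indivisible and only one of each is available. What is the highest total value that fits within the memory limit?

Check high-value combinations within 22 GB:
- thumbnailer+search: memory 8+10=18, value 18+48=66
- logger+search: memory 5+10=15, value 14+48=62
- scheduler+search: memory 9+10=19, value 13+48=61
Best: 66 rps.

66 rps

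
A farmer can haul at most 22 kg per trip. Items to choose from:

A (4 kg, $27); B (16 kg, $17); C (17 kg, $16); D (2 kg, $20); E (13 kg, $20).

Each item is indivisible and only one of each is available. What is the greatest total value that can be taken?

Check high-value combinations within 22 kg:
- A+D+E: weight 4+2+13=19, value 27+20+20=67
- A+B+D: weight 4+16+2=22, value 27+17+20=64
- A+D: weight 4+2=6, value 27+20=47
- A+E: weight 4+13=17, value 27+20=47
Best: $67.

$67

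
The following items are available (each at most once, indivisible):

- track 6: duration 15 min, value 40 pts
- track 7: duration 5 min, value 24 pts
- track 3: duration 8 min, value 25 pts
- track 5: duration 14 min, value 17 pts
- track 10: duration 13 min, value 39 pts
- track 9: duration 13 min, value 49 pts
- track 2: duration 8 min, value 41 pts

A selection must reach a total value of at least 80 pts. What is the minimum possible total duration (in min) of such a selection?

21

Subsets with value ≥ 80, sorted by total duration:
- track 7+track 3+track 2: duration 21, value 90
- track 9+track 2: duration 21, value 90
Minimum duration: 21 min.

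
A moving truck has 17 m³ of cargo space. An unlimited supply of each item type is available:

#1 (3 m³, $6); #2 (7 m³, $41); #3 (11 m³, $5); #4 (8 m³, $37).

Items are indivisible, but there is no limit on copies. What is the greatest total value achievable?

Best value-per-unit is #2 at 41/7; filling with it alone gives 2×41 = 82.
Optimal mix: 1×#1 + 2×#2 → volume 17, value 88.

$88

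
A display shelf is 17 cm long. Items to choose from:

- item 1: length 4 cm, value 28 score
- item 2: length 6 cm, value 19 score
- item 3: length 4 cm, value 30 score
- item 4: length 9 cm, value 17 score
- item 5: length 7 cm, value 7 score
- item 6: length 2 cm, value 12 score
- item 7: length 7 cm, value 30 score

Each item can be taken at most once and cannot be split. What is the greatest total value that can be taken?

Check high-value combinations within 17 cm:
- item 1+item 3+item 6+item 7: length 4+4+2+7=17, value 28+30+12+30=100
- item 1+item 2+item 3+item 6: length 4+6+4+2=16, value 28+19+30+12=89
- item 1+item 3+item 7: length 4+4+7=15, value 28+30+30=88
- item 2+item 3+item 7: length 6+4+7=17, value 19+30+30=79
Best: 100 score.

100 score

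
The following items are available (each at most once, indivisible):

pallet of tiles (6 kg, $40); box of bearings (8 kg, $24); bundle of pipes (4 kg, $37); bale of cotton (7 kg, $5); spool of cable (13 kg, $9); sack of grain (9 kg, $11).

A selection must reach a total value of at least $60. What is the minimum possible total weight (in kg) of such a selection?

10

Subsets with value ≥ 60, sorted by total weight:
- pallet of tiles+bundle of pipes: weight 10, value 77
- box of bearings+bundle of pipes: weight 12, value 61
Minimum weight: 10 kg.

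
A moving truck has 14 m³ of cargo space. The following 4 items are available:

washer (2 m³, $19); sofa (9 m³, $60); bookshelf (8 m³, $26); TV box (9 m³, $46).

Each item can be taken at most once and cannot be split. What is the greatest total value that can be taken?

$79

This is a 0/1 knapsack; check combinations near the capacity.
- washer+sofa: volume 2+9=11, value 19+60=79
- washer+TV box: volume 2+9=11, value 19+46=65
- sofa: volume 9, value 60
- TV box: volume 9, value 46
- washer+bookshelf: volume 2+8=10, value 19+26=45
Best: $79.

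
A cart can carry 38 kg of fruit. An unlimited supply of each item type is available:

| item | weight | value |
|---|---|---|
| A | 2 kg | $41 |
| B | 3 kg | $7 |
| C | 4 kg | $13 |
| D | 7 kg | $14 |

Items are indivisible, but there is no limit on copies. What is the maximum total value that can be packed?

$779

Best value-per-unit is A at 41/2, and filling with it alone uses weight 19×2=38. No mix of the others beats 19×41 = 779.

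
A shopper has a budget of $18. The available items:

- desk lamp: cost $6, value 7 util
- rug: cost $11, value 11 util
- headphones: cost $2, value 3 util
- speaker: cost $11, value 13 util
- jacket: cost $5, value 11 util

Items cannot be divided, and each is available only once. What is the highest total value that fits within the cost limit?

This is a 0/1 knapsack; check combinations near the capacity.
- headphones+speaker+jacket: cost 2+11+5=18, value 3+13+11=27
- rug+headphones+jacket: cost 11+2+5=18, value 11+3+11=25
- speaker+jacket: cost 11+5=16, value 13+11=24
Best: 27 util.

27 util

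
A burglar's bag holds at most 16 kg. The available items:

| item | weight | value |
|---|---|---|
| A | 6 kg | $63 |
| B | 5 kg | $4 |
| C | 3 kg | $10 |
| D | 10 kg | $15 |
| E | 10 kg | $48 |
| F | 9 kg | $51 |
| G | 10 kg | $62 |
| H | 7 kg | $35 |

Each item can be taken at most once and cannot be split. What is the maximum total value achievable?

$125

Check high-value combinations within 16 kg:
- A+G: weight 6+10=16, value 63+62=125
- A+F: weight 6+9=15, value 63+51=114
- A+E: weight 6+10=16, value 63+48=111
Best: $125.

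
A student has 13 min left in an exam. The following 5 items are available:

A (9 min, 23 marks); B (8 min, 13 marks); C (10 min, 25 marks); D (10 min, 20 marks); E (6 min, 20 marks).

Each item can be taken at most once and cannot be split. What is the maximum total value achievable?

25 marks

Check high-value combinations within 13 min:
- C: time 10, value 25
- A: time 9, value 23
- E: time 6, value 20
- D: time 10, value 20
Best: 25 marks.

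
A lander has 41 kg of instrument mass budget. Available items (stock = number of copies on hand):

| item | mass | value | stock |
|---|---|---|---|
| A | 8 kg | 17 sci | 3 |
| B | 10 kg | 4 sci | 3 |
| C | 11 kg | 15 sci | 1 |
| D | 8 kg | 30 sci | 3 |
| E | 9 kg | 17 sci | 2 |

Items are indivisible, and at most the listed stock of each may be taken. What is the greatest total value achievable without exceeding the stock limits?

124 sci

Top feasible selections:
- 2×A + 3×D: mass 40, value 124
- 1×A + 3×D + 1×E: mass 41, value 124
- 3×A + 2×D: mass 40, value 111
- 2×A + 2×D + 1×E: mass 41, value 111
Best: 124 sci.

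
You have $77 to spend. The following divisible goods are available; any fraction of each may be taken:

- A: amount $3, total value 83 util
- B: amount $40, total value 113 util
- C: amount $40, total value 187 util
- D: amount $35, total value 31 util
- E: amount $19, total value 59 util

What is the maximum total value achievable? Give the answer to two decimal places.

371.38

Take in order of value per unit:
- A (83/3 per unit): all 3 → value 83, running total 83.00
- C (187/40 per unit): all 40 → value 187, running total 270.00
- E (59/19 per unit): all 19 → value 59, running total 329.00
- B (113/40 per unit): 15 of 40 → value 15×113/40 = 42.3750, running total 371.38
Total 371.38.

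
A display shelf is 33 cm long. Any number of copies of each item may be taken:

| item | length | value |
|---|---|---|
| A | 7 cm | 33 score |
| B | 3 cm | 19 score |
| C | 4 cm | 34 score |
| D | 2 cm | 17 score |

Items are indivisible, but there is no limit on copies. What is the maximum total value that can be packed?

Best value-per-unit is C at 34/4; filling with it alone gives 8×34 = 272.
Optimal mix: 1×B + 7×C + 1×D → length 33, value 274.

274 score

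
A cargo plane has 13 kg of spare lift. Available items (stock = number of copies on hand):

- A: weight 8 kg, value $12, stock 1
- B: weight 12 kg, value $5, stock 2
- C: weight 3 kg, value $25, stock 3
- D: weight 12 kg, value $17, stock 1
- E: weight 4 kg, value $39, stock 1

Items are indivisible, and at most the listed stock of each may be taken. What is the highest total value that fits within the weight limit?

Top feasible selections:
- 3×C + 1×E: weight 13, value 114
- 2×C + 1×E: weight 10, value 89
Best: $114.

$114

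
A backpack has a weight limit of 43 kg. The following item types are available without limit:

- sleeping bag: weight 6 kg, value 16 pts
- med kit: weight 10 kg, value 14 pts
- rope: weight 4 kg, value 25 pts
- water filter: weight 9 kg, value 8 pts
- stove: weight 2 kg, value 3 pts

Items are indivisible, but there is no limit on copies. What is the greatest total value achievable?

253 pts

Best value-per-unit is rope at 25/4; filling with it alone gives 10×25 = 250.
Optimal mix: 10×rope + 1×stove → weight 42, value 253.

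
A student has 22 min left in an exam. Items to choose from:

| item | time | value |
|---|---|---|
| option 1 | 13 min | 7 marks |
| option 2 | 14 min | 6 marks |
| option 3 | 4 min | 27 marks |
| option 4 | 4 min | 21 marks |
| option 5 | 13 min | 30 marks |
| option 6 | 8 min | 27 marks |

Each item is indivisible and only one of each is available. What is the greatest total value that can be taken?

78 marks

Check high-value combinations within 22 min:
- option 3+option 4+option 5: time 4+4+13=21, value 27+21+30=78
- option 3+option 4+option 6: time 4+4+8=16, value 27+21+27=75
- option 3+option 5: time 4+13=17, value 27+30=57
- option 5+option 6: time 13+8=21, value 30+27=57
- option 1+option 3+option 4: time 13+4+4=21, value 7+27+21=55
Best: 78 marks.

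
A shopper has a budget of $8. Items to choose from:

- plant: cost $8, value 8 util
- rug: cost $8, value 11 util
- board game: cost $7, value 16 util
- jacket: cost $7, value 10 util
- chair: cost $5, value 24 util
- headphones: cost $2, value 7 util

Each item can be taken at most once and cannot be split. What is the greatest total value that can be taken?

31 util

Check high-value combinations within $8:
- chair+headphones: cost 5+2=7, value 24+7=31
- chair: cost 5, value 24
- board game: cost 7, value 16
- rug: cost 8, value 11
- jacket: cost 7, value 10
Best: 31 util.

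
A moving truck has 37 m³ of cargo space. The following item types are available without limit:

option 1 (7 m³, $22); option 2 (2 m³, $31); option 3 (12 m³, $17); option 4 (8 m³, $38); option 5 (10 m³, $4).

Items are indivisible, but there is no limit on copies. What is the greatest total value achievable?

$558

Best value-per-unit is option 2 at 31/2, and filling with it alone uses volume 18×2=36. No mix of the others beats 18×31 = 558.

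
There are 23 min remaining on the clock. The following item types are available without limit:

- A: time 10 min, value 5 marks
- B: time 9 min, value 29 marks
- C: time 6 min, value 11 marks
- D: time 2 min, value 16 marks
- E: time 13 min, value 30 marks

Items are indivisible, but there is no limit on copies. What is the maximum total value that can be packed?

Best value-per-unit is D at 16/2, and filling with it alone uses time 11×2=22. No mix of the others beats 11×16 = 176.

176 marks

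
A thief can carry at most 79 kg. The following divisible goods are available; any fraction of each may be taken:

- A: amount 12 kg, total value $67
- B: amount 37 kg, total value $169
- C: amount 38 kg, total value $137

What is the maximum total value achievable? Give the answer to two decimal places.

Take in order of value per unit:
- A (67/12 per unit): all 12 → value 67, running total 67.00
- B (169/37 per unit): all 37 → value 169, running total 236.00
- C (137/38 per unit): 30 of 38 → value 30×137/38 = 108.1579, running total 344.16
Total 344.16.

344.16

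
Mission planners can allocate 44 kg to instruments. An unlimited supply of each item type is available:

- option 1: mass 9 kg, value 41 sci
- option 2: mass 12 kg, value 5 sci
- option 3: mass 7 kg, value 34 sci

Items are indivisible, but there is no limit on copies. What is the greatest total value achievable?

Best value-per-unit is option 3 at 34/7; filling with it alone gives 6×34 = 204.
Optimal mix: 1×option 1 + 5×option 3 → mass 44, value 211.

211 sci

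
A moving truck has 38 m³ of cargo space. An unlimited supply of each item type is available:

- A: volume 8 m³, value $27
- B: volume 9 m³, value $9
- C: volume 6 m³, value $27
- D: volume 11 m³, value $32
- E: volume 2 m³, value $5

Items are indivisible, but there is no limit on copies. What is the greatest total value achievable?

Best value-per-unit is C at 27/6; filling with it alone gives 6×27 = 162.
Optimal mix: 6×C + 1×E → volume 38, value 167.

$167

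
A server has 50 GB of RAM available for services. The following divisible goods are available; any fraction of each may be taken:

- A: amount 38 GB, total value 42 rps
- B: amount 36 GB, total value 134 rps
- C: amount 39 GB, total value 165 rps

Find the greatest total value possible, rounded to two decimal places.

205.94

Take in order of value per unit:
- C (165/39 per unit): all 39 → value 165, running total 165.00
- B (134/36 per unit): 11 of 36 → value 11×134/36 = 40.9444, running total 205.94
Total 205.94.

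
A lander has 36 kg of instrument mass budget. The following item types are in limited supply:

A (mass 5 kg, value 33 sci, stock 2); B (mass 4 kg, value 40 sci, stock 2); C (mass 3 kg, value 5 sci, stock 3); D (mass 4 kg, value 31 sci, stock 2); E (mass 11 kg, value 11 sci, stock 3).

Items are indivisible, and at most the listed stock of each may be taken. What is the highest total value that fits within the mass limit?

223 sci

Top feasible selections:
- 2×A + 2×B + 3×C + 2×D: mass 35, value 223
- 2×A + 2×B + 2×C + 2×D: mass 32, value 218
- 2×A + 2×B + 1×C + 2×D: mass 29, value 213
- 2×A + 2×B + 2×D: mass 26, value 208
Best: 223 sci.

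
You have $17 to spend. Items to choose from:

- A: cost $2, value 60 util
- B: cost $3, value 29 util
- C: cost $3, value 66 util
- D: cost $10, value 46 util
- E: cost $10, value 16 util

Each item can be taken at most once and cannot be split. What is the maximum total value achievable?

This is a 0/1 knapsack; check combinations near the capacity.
- A+C+D: cost 2+3+10=15, value 60+66+46=172
- A+B+C: cost 2+3+3=8, value 60+29+66=155
- A+C+E: cost 2+3+10=15, value 60+66+16=142
- B+C+D: cost 3+3+10=16, value 29+66+46=141
Best: 172 util.

172 util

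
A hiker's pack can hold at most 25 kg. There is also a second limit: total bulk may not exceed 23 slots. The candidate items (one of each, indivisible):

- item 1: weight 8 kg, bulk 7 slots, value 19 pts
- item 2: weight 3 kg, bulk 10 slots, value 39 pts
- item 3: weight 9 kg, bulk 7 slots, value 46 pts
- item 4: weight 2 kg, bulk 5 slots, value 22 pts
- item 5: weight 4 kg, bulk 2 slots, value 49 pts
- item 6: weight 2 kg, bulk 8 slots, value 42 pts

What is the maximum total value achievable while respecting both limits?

Feasible sets respecting both limits:
- item 3+item 4+item 5+item 6: weight 17, bulk 22, value 159
- item 3+item 5+item 6: weight 15, bulk 17, value 137
- item 1+item 3+item 4+item 5: weight 23, bulk 21, value 136
Best: 159 pts.

159 pts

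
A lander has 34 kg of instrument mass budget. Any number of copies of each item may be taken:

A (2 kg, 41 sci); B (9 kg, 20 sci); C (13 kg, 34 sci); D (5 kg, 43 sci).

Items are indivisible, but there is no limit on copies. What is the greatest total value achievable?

697 sci

Best value-per-unit is A at 41/2, and filling with it alone uses mass 17×2=34. No mix of the others beats 17×41 = 697.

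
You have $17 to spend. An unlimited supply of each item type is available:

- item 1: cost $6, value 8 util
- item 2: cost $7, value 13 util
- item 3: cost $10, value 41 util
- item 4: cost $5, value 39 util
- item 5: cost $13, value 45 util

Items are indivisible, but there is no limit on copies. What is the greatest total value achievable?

Best value-per-unit is item 4 at 39/5, and filling with it alone uses cost 3×5=15. No mix of the others beats 3×39 = 117.

117 util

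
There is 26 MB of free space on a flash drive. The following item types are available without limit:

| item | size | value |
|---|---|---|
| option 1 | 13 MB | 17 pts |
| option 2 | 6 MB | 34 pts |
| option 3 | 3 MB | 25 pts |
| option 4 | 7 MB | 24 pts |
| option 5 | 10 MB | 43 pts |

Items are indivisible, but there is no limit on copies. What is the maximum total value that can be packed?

200 pts

Best value-per-unit is option 3 at 25/3, and filling with it alone uses size 8×3=24. No mix of the others beats 8×25 = 200.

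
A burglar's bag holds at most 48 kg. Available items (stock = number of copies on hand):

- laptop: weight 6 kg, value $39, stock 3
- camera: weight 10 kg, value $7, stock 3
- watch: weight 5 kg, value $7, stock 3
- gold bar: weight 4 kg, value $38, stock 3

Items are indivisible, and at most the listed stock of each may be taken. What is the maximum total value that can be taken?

Best selections within weight 48 and stock limits:
- 3×laptop + 3×watch + 3×gold bar: weight 45, value 252
- 3×laptop + 2×watch + 3×gold bar: weight 40, value 245
- 3×laptop + 1×camera + 1×watch + 3×gold bar: weight 45, value 245
Best: $252.

$252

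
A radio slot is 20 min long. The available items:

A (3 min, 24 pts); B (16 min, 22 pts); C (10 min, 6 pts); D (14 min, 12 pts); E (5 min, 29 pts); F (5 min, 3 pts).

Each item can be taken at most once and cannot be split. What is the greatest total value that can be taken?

This is a 0/1 knapsack; check combinations near the capacity.
- A+C+E: duration 3+10+5=18, value 24+6+29=59
- A+E+F: duration 3+5+5=13, value 24+29+3=56
- A+E: duration 3+5=8, value 24+29=53
- A+B: duration 3+16=19, value 24+22=46
Best: 59 pts.

59 pts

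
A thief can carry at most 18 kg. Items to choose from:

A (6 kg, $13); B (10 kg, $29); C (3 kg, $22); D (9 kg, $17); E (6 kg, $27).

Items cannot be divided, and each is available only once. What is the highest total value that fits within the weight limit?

Check high-value combinations within 18 kg:
- C+D+E: weight 3+9+6=18, value 22+17+27=66
- A+C+E: weight 6+3+6=15, value 13+22+27=62
- B+E: weight 10+6=16, value 29+27=56
- A+C+D: weight 6+3+9=18, value 13+22+17=52
- B+C: weight 10+3=13, value 29+22=51
Best: $66.

$66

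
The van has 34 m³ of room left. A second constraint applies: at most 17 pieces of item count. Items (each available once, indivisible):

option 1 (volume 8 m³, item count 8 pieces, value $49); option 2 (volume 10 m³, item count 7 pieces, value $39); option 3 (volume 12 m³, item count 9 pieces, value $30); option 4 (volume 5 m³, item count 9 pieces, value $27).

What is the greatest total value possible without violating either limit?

Feasible sets respecting both limits:
- option 1+option 2: volume 18, item count 15, value 88
- option 1+option 3: volume 20, item count 17, value 79
- option 1+option 4: volume 13, item count 17, value 76
- option 2+option 3: volume 22, item count 16, value 69
Best: $88.

$88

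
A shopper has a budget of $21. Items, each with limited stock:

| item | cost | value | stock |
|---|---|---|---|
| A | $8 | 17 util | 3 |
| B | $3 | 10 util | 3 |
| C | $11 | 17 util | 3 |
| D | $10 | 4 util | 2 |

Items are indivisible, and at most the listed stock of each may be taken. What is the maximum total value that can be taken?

Top feasible selections:
- 1×A + 3×B: cost 17, value 47
- 3×B + 1×C: cost 20, value 47
- 2×A + 1×B: cost 19, value 44
- 1×A + 2×B: cost 14, value 37
Best: 47 util.

47 util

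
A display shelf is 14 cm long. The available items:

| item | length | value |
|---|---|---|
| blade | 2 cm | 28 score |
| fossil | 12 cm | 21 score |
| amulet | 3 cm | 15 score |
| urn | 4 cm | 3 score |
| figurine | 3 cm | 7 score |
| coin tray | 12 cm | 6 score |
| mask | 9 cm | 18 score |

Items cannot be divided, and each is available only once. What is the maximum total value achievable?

61 score

Check high-value combinations within 14 cm:
- blade+amulet+mask: length 2+3+9=14, value 28+15+18=61
- blade+amulet+urn+figurine: length 2+3+4+3=12, value 28+15+3+7=53
- blade+figurine+mask: length 2+3+9=14, value 28+7+18=53
- blade+amulet+figurine: length 2+3+3=8, value 28+15+7=50
Best: 61 score.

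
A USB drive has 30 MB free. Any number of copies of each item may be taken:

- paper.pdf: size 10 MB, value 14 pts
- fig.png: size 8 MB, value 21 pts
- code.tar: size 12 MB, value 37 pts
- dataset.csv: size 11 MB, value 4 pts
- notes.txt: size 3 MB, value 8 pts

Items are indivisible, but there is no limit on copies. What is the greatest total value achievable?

90 pts

Best value-per-unit is code.tar at 37/12; filling with it alone gives 2×37 = 74.
Optimal mix: 2×code.tar + 2×notes.txt → size 30, value 90.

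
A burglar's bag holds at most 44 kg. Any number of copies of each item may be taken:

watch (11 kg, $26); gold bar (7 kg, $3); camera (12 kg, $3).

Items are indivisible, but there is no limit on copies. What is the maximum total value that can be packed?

$104

Best value-per-unit is watch at 26/11, and filling with it alone uses weight 4×11=44. No mix of the others beats 4×26 = 104.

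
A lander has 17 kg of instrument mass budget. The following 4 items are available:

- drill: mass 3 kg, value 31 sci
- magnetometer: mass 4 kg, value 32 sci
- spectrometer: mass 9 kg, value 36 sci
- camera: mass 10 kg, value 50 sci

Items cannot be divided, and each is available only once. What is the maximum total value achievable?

Check high-value combinations within 17 kg:
- drill+magnetometer+camera: mass 3+4+10=17, value 31+32+50=113
- drill+magnetometer+spectrometer: mass 3+4+9=16, value 31+32+36=99
- magnetometer+camera: mass 4+10=14, value 32+50=82
- drill+camera: mass 3+10=13, value 31+50=81
- magnetometer+spectrometer: mass 4+9=13, value 32+36=68
Best: 113 sci.

113 sci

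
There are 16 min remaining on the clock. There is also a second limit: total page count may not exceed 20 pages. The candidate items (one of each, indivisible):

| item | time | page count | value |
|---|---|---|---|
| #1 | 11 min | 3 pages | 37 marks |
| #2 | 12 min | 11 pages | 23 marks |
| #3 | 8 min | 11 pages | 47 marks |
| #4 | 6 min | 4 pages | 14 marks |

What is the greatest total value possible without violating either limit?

Feasible sets respecting both limits:
- #3+#4: time 14, page count 15, value 61
- #3: time 8, page count 11, value 47
- #1: time 11, page count 3, value 37
- #2: time 12, page count 11, value 23
Best: 61 marks.

61 marks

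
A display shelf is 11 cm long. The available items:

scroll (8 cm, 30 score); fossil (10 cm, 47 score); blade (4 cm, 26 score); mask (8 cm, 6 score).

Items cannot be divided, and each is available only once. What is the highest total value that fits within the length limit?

Check high-value combinations within 11 cm:
- fossil: length 10, value 47
- scroll: length 8, value 30
- blade: length 4, value 26
Best: 47 score.

47 score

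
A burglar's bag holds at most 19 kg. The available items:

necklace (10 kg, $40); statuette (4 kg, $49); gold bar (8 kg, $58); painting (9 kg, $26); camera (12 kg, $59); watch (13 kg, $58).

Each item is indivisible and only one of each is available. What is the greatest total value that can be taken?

$108

This is a 0/1 knapsack; check combinations near the capacity.
- statuette+camera: weight 4+12=16, value 49+59=108
- statuette+gold bar: weight 4+8=12, value 49+58=107
- statuette+watch: weight 4+13=17, value 49+58=107
Best: $108.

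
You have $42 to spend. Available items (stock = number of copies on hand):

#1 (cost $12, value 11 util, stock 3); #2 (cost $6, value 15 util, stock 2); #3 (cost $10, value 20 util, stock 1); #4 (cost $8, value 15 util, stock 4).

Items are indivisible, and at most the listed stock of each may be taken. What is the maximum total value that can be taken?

Top feasible selections:
- 2×#2 + 1×#3 + 2×#4: cost 38, value 80
- 1×#2 + 1×#3 + 3×#4: cost 40, value 80
Best: 80 util.

80 util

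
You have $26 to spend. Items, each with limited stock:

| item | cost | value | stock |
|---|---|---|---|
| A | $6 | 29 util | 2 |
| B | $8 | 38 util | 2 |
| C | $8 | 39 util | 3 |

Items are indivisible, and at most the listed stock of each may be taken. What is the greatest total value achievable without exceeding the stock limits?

Top feasible selections:
- 3×C: cost 24, value 117
- 1×B + 2×C: cost 24, value 116
- 2×B + 1×C: cost 24, value 115
Best: 117 util.

117 util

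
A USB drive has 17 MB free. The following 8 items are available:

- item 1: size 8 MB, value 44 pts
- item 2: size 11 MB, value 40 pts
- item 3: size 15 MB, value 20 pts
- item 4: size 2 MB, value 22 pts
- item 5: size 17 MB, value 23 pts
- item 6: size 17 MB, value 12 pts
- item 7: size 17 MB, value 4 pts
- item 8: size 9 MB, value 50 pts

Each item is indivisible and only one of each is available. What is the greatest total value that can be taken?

94 pts

Check high-value combinations within 17 MB:
- item 1+item 8: size 8+9=17, value 44+50=94
- item 4+item 8: size 2+9=11, value 22+50=72
- item 1+item 4: size 8+2=10, value 44+22=66
Best: 94 pts.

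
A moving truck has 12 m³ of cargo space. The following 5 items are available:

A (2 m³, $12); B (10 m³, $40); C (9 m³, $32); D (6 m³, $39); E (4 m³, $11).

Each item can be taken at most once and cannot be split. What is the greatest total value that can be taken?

Check high-value combinations within 12 m³:
- A+D+E: volume 2+6+4=12, value 12+39+11=62
- A+B: volume 2+10=12, value 12+40=52
- A+D: volume 2+6=8, value 12+39=51
- D+E: volume 6+4=10, value 39+11=50
- A+C: volume 2+9=11, value 12+32=44
Best: $62.

$62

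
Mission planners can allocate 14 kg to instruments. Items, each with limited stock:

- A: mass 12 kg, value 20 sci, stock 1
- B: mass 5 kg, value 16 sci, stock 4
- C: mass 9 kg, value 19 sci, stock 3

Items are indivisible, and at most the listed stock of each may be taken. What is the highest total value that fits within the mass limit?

35 sci

Top feasible selections:
- 1×B + 1×C: mass 14, value 35
- 2×B: mass 10, value 32
Best: 35 sci.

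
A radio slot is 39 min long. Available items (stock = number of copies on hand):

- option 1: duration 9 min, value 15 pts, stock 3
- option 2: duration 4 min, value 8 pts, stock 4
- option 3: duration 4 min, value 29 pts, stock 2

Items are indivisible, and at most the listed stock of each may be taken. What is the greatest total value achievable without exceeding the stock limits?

Top feasible selections:
- 2×option 1 + 3×option 2 + 2×option 3: duration 38, value 112
- 3×option 1 + 1×option 2 + 2×option 3: duration 39, value 111
- 1×option 1 + 4×option 2 + 2×option 3: duration 33, value 105
Best: 112 pts.

112 pts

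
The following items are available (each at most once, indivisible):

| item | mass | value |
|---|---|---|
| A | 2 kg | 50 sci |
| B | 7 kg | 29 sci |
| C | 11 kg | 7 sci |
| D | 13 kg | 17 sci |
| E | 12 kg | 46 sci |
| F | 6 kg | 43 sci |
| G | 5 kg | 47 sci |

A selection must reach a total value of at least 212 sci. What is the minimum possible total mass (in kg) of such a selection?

Subsets with value ≥ 212, sorted by total mass:
- A+B+E+F+G: mass 32, value 215
- A+B+C+E+F+G: mass 43, value 222
Minimum mass: 32 kg.

32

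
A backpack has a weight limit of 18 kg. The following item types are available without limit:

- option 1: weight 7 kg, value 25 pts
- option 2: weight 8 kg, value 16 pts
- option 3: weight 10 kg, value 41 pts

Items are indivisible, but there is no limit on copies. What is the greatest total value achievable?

66 pts

Best value-per-unit is option 3 at 41/10; filling with it alone gives 1×41 = 41.
Optimal mix: 1×option 1 + 1×option 3 → weight 17, value 66.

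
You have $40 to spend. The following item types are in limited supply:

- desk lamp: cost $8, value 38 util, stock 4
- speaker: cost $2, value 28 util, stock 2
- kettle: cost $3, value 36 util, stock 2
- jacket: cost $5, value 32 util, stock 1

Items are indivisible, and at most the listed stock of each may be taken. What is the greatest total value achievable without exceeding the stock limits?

Top feasible selections:
- 3×desk lamp + 2×speaker + 2×kettle + 1×jacket: cost 39, value 274
- 4×desk lamp + 1×speaker + 2×kettle: cost 40, value 252
Best: 274 util.

274 util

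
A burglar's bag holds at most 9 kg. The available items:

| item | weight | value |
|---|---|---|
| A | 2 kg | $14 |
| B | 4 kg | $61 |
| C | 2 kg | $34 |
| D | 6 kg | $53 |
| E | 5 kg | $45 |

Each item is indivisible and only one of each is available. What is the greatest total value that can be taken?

This is a 0/1 knapsack; check combinations near the capacity.
- A+B+C: weight 2+4+2=8, value 14+61+34=109
- B+E: weight 4+5=9, value 61+45=106
- B+C: weight 4+2=6, value 61+34=95
- A+C+E: weight 2+2+5=9, value 14+34+45=93
Best: $109.

$109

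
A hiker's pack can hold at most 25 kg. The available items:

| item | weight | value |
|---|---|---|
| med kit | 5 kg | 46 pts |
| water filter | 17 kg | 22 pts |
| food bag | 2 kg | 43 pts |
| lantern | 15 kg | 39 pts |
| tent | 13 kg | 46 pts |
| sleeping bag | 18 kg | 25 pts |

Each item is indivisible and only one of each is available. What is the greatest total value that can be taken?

Check high-value combinations within 25 kg:
- med kit+food bag+tent: weight 5+2+13=20, value 46+43+46=135
- med kit+food bag+lantern: weight 5+2+15=22, value 46+43+39=128
- med kit+food bag+sleeping bag: weight 5+2+18=25, value 46+43+25=114
- med kit+water filter+food bag: weight 5+17+2=24, value 46+22+43=111
- med kit+tent: weight 5+13=18, value 46+46=92
Best: 135 pts.

135 pts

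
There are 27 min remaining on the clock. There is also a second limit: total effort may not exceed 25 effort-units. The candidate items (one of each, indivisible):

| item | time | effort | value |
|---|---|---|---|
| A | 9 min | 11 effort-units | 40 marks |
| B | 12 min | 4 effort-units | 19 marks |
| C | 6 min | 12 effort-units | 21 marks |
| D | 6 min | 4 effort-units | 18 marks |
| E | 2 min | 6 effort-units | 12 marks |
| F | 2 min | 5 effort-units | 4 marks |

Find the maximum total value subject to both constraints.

77 marks

Feasible sets respecting both limits:
- A+B+D: time 27, effort 19, value 77
- A+B+E: time 23, effort 21, value 71
- A+D+E: time 17, effort 21, value 70
- A+B+F: time 23, effort 20, value 63
Best: 77 marks.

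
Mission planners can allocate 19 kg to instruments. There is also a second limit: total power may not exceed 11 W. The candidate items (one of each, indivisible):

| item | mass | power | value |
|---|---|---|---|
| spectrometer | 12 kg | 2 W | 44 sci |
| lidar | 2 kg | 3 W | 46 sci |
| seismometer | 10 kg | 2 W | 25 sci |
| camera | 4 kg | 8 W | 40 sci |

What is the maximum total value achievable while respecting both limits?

90 sci

Feasible sets respecting both limits:
- spectrometer+lidar: mass 14, power 5, value 90
- lidar+camera: mass 6, power 11, value 86
- spectrometer+camera: mass 16, power 10, value 84
Best: 90 sci.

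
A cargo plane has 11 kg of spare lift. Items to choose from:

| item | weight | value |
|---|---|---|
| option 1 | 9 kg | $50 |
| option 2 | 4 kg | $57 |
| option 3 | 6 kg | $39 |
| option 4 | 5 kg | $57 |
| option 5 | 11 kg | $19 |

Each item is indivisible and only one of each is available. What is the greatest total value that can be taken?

Check high-value combinations within 11 kg:
- option 2+option 4: weight 4+5=9, value 57+57=114
- option 2+option 3: weight 4+6=10, value 57+39=96
- option 3+option 4: weight 6+5=11, value 39+57=96
- option 2: weight 4, value 57
- option 4: weight 5, value 57
Best: $114.

$114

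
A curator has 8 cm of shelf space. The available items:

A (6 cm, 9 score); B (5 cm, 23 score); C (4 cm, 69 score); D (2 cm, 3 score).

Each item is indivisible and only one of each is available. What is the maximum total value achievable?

Check high-value combinations within 8 cm:
- C+D: length 4+2=6, value 69+3=72
- C: length 4, value 69
- B+D: length 5+2=7, value 23+3=26
- B: length 5, value 23
- A+D: length 6+2=8, value 9+3=12
Best: 72 score.

72 score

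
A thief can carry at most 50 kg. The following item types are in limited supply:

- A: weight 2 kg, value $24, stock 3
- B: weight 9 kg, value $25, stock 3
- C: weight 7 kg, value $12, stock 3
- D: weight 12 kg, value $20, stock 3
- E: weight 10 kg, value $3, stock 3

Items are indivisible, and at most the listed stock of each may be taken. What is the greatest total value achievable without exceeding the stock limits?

$171

Best selections within weight 50 and stock limits:
- 3×A + 3×B + 2×C: weight 47, value 171
- 3×A + 3×B + 1×D: weight 45, value 167
- 3×A + 2×B + 2×C + 1×D: weight 50, value 166
Best: $171.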